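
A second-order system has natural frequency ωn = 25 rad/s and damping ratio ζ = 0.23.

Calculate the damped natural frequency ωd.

ωd = ωn√(1 - ζ²) = 25√(1 - 0.23²) = 24.33 rad/s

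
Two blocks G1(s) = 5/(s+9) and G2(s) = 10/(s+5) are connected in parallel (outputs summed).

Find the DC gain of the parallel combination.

Parallel: G_eq = G1 + G2. DC gain = G1(0) + G2(0) = 5/9 + 10/5 = 0.5556 + 2 = 2.5556.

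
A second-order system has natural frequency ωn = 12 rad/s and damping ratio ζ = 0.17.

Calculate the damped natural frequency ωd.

ωd = ωn√(1 - ζ²) = 12√(1 - 0.17²) = 11.83 rad/s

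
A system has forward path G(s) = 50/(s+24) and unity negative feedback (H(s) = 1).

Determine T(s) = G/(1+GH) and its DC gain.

T(s) = G/(1+GH) = [50/(s+24)] / [1 + 50/(s+24)] = 50/(s+24+50) = 50/(s+74). DC gain = 50/74 = 0.6757.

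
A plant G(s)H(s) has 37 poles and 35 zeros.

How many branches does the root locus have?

Root locus has n branches where n = number of poles = 37.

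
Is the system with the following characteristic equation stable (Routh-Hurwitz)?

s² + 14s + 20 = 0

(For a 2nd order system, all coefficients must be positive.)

Coefficients: 1, 14, 20. All positive, so system is stable.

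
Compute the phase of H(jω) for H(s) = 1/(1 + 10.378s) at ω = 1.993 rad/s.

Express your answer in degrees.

Phase = -arctan(ωτ) = -arctan(1.993 × 10.378) = -87.2°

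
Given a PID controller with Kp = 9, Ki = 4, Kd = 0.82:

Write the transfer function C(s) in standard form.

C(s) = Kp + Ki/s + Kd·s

Substituting values: C(s) = 9 + 4/s + 0.82s = (0.82s² + 9s + 4)/s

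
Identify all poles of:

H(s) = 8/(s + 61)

Pole is where denominator = 0: s + 61 = 0, so s = -61.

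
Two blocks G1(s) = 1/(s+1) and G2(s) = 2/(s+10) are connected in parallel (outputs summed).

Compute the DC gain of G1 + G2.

Parallel: G_eq = G1 + G2. DC gain = G1(0) + G2(0) = 1/1 + 2/10 = 1 + 0.2 = 1.2.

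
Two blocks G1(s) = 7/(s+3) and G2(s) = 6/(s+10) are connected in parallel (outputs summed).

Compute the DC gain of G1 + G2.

Parallel: G_eq = G1 + G2. DC gain = G1(0) + G2(0) = 7/3 + 6/10 = 2.3333 + 0.6 = 2.9333.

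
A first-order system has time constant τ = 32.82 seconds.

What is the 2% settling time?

For first-order system, 2% settling time ≈ 4τ = 4 × 32.82 = 131.28 s.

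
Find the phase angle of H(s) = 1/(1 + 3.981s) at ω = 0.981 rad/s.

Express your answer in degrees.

Phase = -arctan(ωτ) = -arctan(0.981 × 3.981) = -75.6°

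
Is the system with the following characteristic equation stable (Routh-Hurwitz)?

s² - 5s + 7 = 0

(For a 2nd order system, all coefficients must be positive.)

Coefficients: 1, -5, 7. b=-5 not positive, so system is unstable.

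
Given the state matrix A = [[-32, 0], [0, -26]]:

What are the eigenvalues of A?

For diagonal matrix, eigenvalues are diagonal entries: λ₁ = -32, λ₂ = -26.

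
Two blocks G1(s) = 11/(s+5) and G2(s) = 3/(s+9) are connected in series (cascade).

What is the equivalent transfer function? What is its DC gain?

Series: multiply transfer functions. G_eq = 11/(s+5) × 3/(s+9) = 33/((s+5)(s+9)). DC gain = 33/(5×9) = 0.7333.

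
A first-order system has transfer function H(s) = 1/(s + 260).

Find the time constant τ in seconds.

For H(s) = 1/(s + 1/τ), the pole is at -1/τ = -260, so τ = 1/260 = 0.0038 s.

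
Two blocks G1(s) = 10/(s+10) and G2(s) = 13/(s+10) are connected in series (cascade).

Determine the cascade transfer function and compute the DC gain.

Series: multiply transfer functions. G_eq = 10/(s+10) × 13/(s+10) = 130/((s+10)(s+10)). DC gain = 130/(10×10) = 1.3.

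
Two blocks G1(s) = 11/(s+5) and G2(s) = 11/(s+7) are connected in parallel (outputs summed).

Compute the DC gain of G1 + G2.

Parallel: G_eq = G1 + G2. DC gain = G1(0) + G2(0) = 11/5 + 11/7 = 2.2 + 1.5714 = 3.7714.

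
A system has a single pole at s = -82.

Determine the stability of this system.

Pole at s = -82 is in the left half-plane. Stable.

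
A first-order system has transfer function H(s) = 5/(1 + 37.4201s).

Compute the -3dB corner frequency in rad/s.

Corner frequency = 1/τ = 1/37.4201 = 0.027 rad/s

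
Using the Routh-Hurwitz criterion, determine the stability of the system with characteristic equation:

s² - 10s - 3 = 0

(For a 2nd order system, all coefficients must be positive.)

Coefficients: 1, -10, -3. b=-10, c=-3 not positive, so system is unstable.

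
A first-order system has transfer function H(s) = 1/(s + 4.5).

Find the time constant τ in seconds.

For H(s) = 1/(s + 1/τ), the pole is at -1/τ = -4.5, so τ = 1/4.5 = 0.2222 s.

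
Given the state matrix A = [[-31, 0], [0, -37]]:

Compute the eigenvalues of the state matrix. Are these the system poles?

For diagonal matrix, eigenvalues are diagonal entries: λ₁ = -31, λ₂ = -37. Eigenvalues of A = system poles.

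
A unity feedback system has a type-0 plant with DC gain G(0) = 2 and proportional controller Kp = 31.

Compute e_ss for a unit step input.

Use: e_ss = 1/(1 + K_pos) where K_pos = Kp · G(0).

K_pos = Kp · G(0) = 31 × 2 = 62. e_ss = 1/(1 + 62) = 0.0159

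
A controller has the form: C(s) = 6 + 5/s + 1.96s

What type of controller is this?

This is a Proportional-Integral-Derivative (PID) controller.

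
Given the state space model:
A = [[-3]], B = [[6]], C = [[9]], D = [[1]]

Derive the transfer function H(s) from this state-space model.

(sI - A)⁻¹ = 1/(s + 3). H(s) = 9×6/(s + 3) + 1 = (s + 57)/(s + 3).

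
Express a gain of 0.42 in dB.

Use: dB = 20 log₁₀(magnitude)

dB = 20 log₁₀(0.42) = -7.5 dB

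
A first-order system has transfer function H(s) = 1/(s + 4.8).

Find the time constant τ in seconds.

For H(s) = 1/(s + 1/τ), the pole is at -1/τ = -4.8, so τ = 1/4.8 = 0.2083 s.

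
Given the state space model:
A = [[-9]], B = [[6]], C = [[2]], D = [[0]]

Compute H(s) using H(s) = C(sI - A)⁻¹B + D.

(sI - A)⁻¹ = 1/(s + 9). H(s) = 2 × 6/(s + 9) + 0 = 12/(s + 9).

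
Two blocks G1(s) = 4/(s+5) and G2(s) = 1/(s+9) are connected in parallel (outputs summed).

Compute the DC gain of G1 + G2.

Parallel: G_eq = G1 + G2. DC gain = G1(0) + G2(0) = 4/5 + 1/9 = 0.8 + 0.1111 = 0.9111.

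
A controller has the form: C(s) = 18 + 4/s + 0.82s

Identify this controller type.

This is a Proportional-Integral-Derivative (PID) controller.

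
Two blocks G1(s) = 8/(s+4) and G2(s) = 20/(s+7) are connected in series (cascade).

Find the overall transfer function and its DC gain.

Series: multiply transfer functions. G_eq = 8/(s+4) × 20/(s+7) = 160/((s+4)(s+7)). DC gain = 160/(4×7) = 5.7143.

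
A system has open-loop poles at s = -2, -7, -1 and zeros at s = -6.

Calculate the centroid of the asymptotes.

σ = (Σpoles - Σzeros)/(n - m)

σ = (Σpoles - Σzeros)/(n - m) = (-10 - (-6))/(3 - 1) = -4/2 = -2.0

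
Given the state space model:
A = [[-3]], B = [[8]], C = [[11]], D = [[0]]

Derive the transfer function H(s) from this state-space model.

(sI - A)⁻¹ = 1/(s + 3). H(s) = 11 × 8/(s + 3) + 0 = 88/(s + 3).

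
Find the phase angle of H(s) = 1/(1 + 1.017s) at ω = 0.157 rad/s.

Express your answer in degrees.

Phase = -arctan(ωτ) = -arctan(0.157 × 1.017) = -9.1°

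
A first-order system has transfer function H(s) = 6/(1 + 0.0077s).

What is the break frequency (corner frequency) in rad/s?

Corner frequency = 1/τ = 1/0.0077 = 129.87 rad/s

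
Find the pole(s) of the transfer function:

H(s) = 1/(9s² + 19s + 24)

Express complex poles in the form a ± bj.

Discriminant = 19² - 4×9×24 = 361 - 864 = -503 < 0, so the poles are a complex conjugate pair s = (-19 ± j√503)/(2×9). Real part = -19/(2×9) = -19/18 ≈ -1.0556; imaginary part = ±√503/(2×9) ≈ 1.2460. Poles: s = -1.0556 ± 1.2460j.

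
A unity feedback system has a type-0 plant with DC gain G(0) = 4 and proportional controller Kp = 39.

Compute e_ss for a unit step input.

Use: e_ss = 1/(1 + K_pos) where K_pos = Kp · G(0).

K_pos = Kp · G(0) = 39 × 4 = 156. e_ss = 1/(1 + 156) = 0.0064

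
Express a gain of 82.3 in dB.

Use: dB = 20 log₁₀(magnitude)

dB = 20 log₁₀(82.3) = 38.3 dB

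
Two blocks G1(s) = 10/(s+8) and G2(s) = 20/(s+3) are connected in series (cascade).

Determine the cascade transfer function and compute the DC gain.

Series: multiply transfer functions. G_eq = 10/(s+8) × 20/(s+3) = 200/((s+8)(s+3)). DC gain = 200/(8×3) = 8.3333.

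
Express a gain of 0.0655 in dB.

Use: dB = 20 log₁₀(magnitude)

dB = 20 log₁₀(0.0655) = -23.7 dB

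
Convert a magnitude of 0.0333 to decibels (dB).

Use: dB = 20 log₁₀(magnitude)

dB = 20 log₁₀(0.0333) = -29.6 dB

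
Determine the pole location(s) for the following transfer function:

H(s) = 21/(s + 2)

Pole is where denominator = 0: s + 2 = 0, so s = -2.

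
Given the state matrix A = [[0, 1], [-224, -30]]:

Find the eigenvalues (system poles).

det(A - λI) = λ² - (-30)λ + 224 = (λ - (-16))(λ - (-14)). Eigenvalues: -16, -14.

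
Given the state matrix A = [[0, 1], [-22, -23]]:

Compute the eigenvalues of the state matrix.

det(A - λI) = λ² - (-23)λ + 22 = (λ - (-1))(λ - (-22)). Eigenvalues: -1, -22.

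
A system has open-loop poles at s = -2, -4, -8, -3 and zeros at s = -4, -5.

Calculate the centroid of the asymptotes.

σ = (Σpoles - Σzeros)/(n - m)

σ = (Σpoles - Σzeros)/(n - m) = (-17 - (-9))/(4 - 2) = -8/2 = -4.0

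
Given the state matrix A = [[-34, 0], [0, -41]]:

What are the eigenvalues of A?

For diagonal matrix, eigenvalues are diagonal entries: λ₁ = -34, λ₂ = -41.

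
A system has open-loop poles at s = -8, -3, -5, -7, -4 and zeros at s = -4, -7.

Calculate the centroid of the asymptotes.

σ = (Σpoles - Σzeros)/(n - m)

σ = (Σpoles - Σzeros)/(n - m) = (-27 - (-11))/(5 - 2) = -16/3 = -5.33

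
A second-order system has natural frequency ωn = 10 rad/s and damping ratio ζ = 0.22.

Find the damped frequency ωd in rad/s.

ωd = ωn√(1 - ζ²) = 10√(1 - 0.22²) = 9.75 rad/s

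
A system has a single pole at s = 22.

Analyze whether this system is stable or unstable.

Pole at s = 22 is in the right half-plane. Unstable.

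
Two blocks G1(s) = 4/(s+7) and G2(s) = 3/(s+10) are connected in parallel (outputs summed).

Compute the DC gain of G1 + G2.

Parallel: G_eq = G1 + G2. DC gain = G1(0) + G2(0) = 4/7 + 3/10 = 0.5714 + 0.3 = 0.8714.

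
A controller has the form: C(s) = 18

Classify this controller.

This is a Proportional (P) controller.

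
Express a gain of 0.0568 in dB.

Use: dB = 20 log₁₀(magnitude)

dB = 20 log₁₀(0.0568) = -24.9 dB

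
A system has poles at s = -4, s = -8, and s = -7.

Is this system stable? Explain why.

All poles are in the left half-plane. System is stable.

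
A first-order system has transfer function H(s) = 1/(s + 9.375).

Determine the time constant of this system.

For H(s) = 1/(s + 1/τ), the pole is at -1/τ = -9.375, so τ = 1/9.375 = 0.1067 s.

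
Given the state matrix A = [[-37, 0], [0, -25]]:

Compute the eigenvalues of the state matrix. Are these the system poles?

For diagonal matrix, eigenvalues are diagonal entries: λ₁ = -37, λ₂ = -25. Eigenvalues of A = system poles.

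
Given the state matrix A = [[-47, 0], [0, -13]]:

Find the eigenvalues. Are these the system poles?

For diagonal matrix, eigenvalues are diagonal entries: λ₁ = -47, λ₂ = -13. Eigenvalues of A = system poles.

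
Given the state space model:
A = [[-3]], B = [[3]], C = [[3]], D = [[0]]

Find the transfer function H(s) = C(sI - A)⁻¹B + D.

(sI - A)⁻¹ = 1/(s + 3). H(s) = 3 × 3/(s + 3) + 0 = 9/(s + 3).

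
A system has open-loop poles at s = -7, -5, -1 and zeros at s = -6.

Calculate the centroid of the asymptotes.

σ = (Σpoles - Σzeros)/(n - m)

σ = (Σpoles - Σzeros)/(n - m) = (-13 - (-6))/(3 - 1) = -7/2 = -3.5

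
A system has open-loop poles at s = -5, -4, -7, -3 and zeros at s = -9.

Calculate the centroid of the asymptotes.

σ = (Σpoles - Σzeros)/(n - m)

σ = (Σpoles - Σzeros)/(n - m) = (-19 - (-9))/(4 - 1) = -10/3 = -3.33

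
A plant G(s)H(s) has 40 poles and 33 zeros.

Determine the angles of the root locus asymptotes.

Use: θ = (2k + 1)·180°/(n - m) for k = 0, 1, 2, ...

n - m = 40 - 33 = 7. Angles: θk = (2k + 1)·180°/7 = 25.71°, 77.14°, 128.57°, 180°, 231.43°, 282.86°, 334.29°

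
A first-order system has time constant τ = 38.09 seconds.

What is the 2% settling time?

For first-order system, 2% settling time ≈ 4τ = 4 × 38.09 = 152.36 s.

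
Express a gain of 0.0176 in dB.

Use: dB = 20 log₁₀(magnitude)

dB = 20 log₁₀(0.0176) = -35.1 dB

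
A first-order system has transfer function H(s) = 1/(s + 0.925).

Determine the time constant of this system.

For H(s) = 1/(s + 1/τ), the pole is at -1/τ = -0.925, so τ = 1/0.925 = 1.0811 s.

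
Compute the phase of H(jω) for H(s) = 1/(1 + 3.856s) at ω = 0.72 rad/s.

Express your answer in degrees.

Phase = -arctan(ωτ) = -arctan(0.72 × 3.856) = -70.2°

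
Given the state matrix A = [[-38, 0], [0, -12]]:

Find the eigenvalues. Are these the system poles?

For diagonal matrix, eigenvalues are diagonal entries: λ₁ = -38, λ₂ = -12. Eigenvalues of A = system poles.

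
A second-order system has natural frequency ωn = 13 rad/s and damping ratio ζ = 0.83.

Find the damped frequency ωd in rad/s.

ωd = ωn√(1 - ζ²) = 13√(1 - 0.83²) = 7.25 rad/s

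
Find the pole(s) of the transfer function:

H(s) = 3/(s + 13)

Pole is where denominator = 0: s + 13 = 0, so s = -13.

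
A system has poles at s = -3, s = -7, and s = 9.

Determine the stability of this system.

Pole(s) at s = 9 are not in the left half-plane. System is unstable.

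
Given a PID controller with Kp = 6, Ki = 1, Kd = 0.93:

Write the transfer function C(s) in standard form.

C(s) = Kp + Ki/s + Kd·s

Substituting values: C(s) = 6 + 1/s + 0.93s = (0.93s² + 6s + 1)/s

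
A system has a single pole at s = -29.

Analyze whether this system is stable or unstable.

Pole at s = -29 is in the left half-plane. Stable.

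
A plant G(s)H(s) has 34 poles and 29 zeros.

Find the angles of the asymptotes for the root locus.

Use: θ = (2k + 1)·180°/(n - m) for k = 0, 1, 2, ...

n - m = 34 - 29 = 5. Angles: θk = (2k + 1)·180°/5 = 36°, 108°, 180°, 252°, 324°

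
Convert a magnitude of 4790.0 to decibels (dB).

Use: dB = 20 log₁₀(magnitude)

dB = 20 log₁₀(4790.0) = 73.6 dB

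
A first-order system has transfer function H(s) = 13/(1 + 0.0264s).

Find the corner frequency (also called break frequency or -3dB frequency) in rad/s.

Corner frequency = 1/τ = 1/0.0264 = 37.879 rad/s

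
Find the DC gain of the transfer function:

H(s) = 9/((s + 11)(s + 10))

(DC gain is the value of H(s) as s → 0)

DC gain = H(0) = 9/(11 × 10) = 9/110 = 0.0818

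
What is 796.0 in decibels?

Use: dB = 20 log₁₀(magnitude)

dB = 20 log₁₀(796.0) = 58.0 dB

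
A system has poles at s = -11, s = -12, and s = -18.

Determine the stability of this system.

All poles are in the left half-plane. System is stable.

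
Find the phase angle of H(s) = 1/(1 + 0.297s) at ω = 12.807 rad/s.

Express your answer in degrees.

Phase = -arctan(ωτ) = -arctan(12.807 × 0.297) = -75.3°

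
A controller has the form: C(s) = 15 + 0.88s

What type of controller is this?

This is a Proportional-Derivative (PD) controller.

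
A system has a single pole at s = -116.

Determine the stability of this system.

Pole at s = -116 is in the left half-plane. Stable.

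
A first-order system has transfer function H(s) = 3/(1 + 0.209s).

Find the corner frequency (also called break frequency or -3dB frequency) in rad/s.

Corner frequency = 1/τ = 1/0.209 = 4.785 rad/s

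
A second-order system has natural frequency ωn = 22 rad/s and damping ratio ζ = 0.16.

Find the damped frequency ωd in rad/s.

ωd = ωn√(1 - ζ²) = 22√(1 - 0.16²) = 21.72 rad/s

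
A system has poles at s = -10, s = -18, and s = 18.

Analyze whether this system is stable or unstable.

Pole(s) at s = 18 are not in the left half-plane. System is unstable.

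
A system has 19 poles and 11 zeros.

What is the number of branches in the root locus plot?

Root locus has n branches where n = number of poles = 19.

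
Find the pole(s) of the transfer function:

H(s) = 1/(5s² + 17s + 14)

Discriminant = 17² - 4×5×14 = 289 - 280 = 9 > 0, so two distinct real poles. Using quadratic formula: s = (-17 ± √9)/(2×5) = (-17 ± √9)/10, with √9 = 3. s₁ = -14/10 = -1.4, s₂ = -20/10 = -2. Poles: s₁ = -1.4, s₂ = -2.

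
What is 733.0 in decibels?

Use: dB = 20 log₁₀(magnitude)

dB = 20 log₁₀(733.0) = 57.3 dB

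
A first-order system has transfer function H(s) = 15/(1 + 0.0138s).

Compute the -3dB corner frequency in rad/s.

Corner frequency = 1/τ = 1/0.0138 = 72.464 rad/s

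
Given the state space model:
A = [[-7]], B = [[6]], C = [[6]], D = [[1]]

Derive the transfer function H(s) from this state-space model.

(sI - A)⁻¹ = 1/(s + 7). H(s) = 6×6/(s + 7) + 1 = (s + 43)/(s + 7).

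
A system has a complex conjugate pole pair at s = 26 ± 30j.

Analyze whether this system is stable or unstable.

Real part of poles is 26 (> 0, right half-plane). Unstable.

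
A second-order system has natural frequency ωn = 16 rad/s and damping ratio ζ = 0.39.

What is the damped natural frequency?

ωd = ωn√(1 - ζ²) = 16√(1 - 0.39²) = 14.73 rad/s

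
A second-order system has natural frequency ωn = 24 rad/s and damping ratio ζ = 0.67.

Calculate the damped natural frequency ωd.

ωd = ωn√(1 - ζ²) = 24√(1 - 0.67²) = 17.82 rad/s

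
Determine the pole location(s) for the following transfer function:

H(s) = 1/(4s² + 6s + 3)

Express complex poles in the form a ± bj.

Discriminant = 6² - 4×4×3 = 36 - 48 = -12 < 0, so the poles are a complex conjugate pair s = (-6 ± j√12)/(2×4). Real part = -6/(2×4) = -6/8 = -0.75; imaginary part = ±√12/(2×4) ≈ 0.4330. Poles: s = -0.75 ± 0.4330j.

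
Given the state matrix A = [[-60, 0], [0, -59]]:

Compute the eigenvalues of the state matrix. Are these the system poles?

For diagonal matrix, eigenvalues are diagonal entries: λ₁ = -60, λ₂ = -59. Eigenvalues of A = system poles.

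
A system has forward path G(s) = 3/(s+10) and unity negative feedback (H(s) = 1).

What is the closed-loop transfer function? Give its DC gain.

T(s) = G/(1+GH) = [3/(s+10)] / [1 + 3/(s+10)] = 3/(s+10+3) = 3/(s+13). DC gain = 3/13 = 0.2308.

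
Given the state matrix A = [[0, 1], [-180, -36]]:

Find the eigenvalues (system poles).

det(A - λI) = λ² - (-36)λ + 180 = (λ - (-30))(λ - (-6)). Eigenvalues: -30, -6.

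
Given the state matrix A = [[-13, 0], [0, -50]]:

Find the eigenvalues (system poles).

For diagonal matrix, eigenvalues are diagonal entries: λ₁ = -13, λ₂ = -50.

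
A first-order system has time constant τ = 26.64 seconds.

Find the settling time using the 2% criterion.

For first-order system, 2% settling time ≈ 4τ = 4 × 26.64 = 106.56 s.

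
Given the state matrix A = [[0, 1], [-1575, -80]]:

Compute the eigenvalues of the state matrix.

det(A - λI) = λ² - (-80)λ + 1575 = (λ - (-45))(λ - (-35)). Eigenvalues: -45, -35.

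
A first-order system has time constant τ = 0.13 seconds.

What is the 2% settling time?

For first-order system, 2% settling time ≈ 4τ = 4 × 0.13 = 0.52 s.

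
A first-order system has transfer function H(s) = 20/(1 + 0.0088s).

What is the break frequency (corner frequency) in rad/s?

Corner frequency = 1/τ = 1/0.0088 = 113.636 rad/s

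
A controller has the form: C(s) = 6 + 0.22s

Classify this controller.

This is a Proportional-Derivative (PD) controller.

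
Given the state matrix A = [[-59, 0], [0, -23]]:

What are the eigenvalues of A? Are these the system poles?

For diagonal matrix, eigenvalues are diagonal entries: λ₁ = -59, λ₂ = -23. Eigenvalues of A = system poles.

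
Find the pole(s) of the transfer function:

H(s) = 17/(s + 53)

Pole is where denominator = 0: s + 53 = 0, so s = -53.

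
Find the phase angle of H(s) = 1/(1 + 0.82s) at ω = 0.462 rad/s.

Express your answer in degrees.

Phase = -arctan(ωτ) = -arctan(0.462 × 0.82) = -20.7°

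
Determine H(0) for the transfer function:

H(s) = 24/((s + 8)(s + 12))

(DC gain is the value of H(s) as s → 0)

DC gain = H(0) = 24/(8 × 12) = 24/96 = 0.25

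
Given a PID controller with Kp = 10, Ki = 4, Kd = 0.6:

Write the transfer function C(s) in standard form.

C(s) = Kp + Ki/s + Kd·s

Substituting values: C(s) = 10 + 4/s + 0.6s = (0.6s² + 10s + 4)/s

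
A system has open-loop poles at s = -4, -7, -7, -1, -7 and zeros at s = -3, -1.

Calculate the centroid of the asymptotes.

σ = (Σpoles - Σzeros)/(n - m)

σ = (Σpoles - Σzeros)/(n - m) = (-26 - (-4))/(5 - 2) = -22/3 = -7.33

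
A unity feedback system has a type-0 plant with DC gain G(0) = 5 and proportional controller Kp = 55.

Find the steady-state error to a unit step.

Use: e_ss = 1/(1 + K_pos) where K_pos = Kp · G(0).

K_pos = Kp · G(0) = 55 × 5 = 275. e_ss = 1/(1 + 275) = 0.0036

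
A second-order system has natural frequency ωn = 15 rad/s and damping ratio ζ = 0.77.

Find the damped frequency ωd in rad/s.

ωd = ωn√(1 - ζ²) = 15√(1 - 0.77²) = 9.57 rad/s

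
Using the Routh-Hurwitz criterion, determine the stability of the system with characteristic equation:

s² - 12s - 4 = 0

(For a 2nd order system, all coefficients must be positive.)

Coefficients: 1, -12, -4. b=-12, c=-4 not positive, so system is unstable.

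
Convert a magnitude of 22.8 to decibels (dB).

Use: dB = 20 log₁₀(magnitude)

dB = 20 log₁₀(22.8) = 27.2 dB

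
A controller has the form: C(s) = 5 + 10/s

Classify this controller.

This is a Proportional-Integral (PI) controller.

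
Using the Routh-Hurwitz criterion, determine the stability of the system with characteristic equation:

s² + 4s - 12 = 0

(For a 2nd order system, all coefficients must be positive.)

Coefficients: 1, 4, -12. c=-12 not positive, so system is unstable.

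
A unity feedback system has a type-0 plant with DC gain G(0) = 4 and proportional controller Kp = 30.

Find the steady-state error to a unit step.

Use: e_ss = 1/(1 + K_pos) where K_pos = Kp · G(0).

K_pos = Kp · G(0) = 30 × 4 = 120. e_ss = 1/(1 + 120) = 0.0083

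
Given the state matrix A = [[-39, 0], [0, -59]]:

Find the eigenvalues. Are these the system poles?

For diagonal matrix, eigenvalues are diagonal entries: λ₁ = -39, λ₂ = -59. Eigenvalues of A = system poles.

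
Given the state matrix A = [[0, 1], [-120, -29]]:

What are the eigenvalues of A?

det(A - λI) = λ² - (-29)λ + 120 = (λ - (-5))(λ - (-24)). Eigenvalues: -5, -24.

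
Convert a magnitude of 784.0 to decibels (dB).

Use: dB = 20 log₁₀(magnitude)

dB = 20 log₁₀(784.0) = 57.9 dB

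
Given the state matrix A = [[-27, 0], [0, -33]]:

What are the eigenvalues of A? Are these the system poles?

For diagonal matrix, eigenvalues are diagonal entries: λ₁ = -27, λ₂ = -33. Eigenvalues of A = system poles.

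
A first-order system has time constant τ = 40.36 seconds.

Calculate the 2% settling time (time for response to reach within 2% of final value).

For first-order system, 2% settling time ≈ 4τ = 4 × 40.36 = 161.44 s.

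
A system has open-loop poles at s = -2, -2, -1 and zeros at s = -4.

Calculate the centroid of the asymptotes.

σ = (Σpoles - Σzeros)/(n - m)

σ = (Σpoles - Σzeros)/(n - m) = (-5 - (-4))/(3 - 1) = -1/2 = -0.5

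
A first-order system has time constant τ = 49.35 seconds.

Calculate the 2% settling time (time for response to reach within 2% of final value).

For first-order system, 2% settling time ≈ 4τ = 4 × 49.35 = 197.4 s.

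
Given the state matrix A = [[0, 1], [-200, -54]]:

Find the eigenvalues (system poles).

det(A - λI) = λ² - (-54)λ + 200 = (λ - (-4))(λ - (-50)). Eigenvalues: -4, -50.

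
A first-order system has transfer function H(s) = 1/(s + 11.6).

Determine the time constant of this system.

For H(s) = 1/(s + 1/τ), the pole is at -1/τ = -11.6, so τ = 1/11.6 = 0.0862 s.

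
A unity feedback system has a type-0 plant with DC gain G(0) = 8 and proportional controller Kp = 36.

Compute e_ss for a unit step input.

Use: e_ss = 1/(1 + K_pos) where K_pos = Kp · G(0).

K_pos = Kp · G(0) = 36 × 8 = 288. e_ss = 1/(1 + 288) = 0.0035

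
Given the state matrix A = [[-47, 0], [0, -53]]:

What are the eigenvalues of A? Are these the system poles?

For diagonal matrix, eigenvalues are diagonal entries: λ₁ = -47, λ₂ = -53. Eigenvalues of A = system poles.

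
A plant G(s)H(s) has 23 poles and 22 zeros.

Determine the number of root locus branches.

Root locus has n branches where n = number of poles = 23.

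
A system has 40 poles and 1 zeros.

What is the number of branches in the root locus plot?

Root locus has n branches where n = number of poles = 40.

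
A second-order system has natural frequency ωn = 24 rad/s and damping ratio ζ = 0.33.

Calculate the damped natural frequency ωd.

ωd = ωn√(1 - ζ²) = 24√(1 - 0.33²) = 22.66 rad/s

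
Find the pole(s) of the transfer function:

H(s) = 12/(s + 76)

Pole is where denominator = 0: s + 76 = 0, so s = -76.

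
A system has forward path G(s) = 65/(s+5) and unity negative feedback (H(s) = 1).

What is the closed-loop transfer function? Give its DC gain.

T(s) = G/(1+GH) = [65/(s+5)] / [1 + 65/(s+5)] = 65/(s+5+65) = 65/(s+70). DC gain = 65/70 = 0.9286.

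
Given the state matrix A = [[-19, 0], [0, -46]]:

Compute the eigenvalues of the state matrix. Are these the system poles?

For diagonal matrix, eigenvalues are diagonal entries: λ₁ = -19, λ₂ = -46. Eigenvalues of A = system poles.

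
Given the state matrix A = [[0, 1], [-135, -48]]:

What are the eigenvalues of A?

det(A - λI) = λ² - (-48)λ + 135 = (λ - (-45))(λ - (-3)). Eigenvalues: -45, -3.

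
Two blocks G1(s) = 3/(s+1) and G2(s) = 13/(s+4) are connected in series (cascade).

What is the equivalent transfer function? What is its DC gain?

Series: multiply transfer functions. G_eq = 3/(s+1) × 13/(s+4) = 39/((s+1)(s+4)). DC gain = 39/(1×4) = 9.75.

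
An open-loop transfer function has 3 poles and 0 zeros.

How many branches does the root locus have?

Root locus has n branches where n = number of poles = 3.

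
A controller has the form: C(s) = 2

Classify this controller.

This is a Proportional (P) controller.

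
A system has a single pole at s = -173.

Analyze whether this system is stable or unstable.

Pole at s = -173 is in the left half-plane. Stable.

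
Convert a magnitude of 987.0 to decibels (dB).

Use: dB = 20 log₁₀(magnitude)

dB = 20 log₁₀(987.0) = 59.9 dB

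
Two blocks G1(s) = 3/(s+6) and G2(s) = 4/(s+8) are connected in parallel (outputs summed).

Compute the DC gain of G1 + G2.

Parallel: G_eq = G1 + G2. DC gain = G1(0) + G2(0) = 3/6 + 4/8 = 0.5 + 0.5 = 1.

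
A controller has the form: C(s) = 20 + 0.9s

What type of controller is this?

This is a Proportional-Derivative (PD) controller.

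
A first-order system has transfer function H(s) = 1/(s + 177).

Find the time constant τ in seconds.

For H(s) = 1/(s + 1/τ), the pole is at -1/τ = -177, so τ = 1/177 = 0.0056 s.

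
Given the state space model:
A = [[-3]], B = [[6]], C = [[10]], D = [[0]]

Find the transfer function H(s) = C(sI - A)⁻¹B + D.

(sI - A)⁻¹ = 1/(s + 3). H(s) = 10 × 6/(s + 3) + 0 = 60/(s + 3).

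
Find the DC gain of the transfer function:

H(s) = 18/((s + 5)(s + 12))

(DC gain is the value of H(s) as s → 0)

DC gain = H(0) = 18/(5 × 12) = 18/60 = 0.3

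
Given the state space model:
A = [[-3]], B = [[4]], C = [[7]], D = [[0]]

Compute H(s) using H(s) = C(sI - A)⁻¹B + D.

(sI - A)⁻¹ = 1/(s + 3). H(s) = 7 × 4/(s + 3) + 0 = 28/(s + 3).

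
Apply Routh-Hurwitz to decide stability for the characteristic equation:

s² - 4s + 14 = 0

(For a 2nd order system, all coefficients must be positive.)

Coefficients: 1, -4, 14. b=-4 not positive, so system is unstable.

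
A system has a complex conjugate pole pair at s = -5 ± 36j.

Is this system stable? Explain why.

Real part of poles is -5 (< 0, left half-plane). Stable.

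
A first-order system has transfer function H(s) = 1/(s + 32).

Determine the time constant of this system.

For H(s) = 1/(s + 1/τ), the pole is at -1/τ = -32, so τ = 1/32 = 0.03125 s.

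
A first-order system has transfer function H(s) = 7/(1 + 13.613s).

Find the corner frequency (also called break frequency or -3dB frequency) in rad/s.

Corner frequency = 1/τ = 1/13.613 = 0.073 rad/s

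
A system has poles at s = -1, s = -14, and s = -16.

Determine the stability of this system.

All poles are in the left half-plane. System is stable.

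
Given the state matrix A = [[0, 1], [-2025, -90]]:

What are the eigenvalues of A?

det(A - λI) = λ² - (-90)λ + 2025 = (λ - (-45))(λ - (-45)). Eigenvalues: -45, -45.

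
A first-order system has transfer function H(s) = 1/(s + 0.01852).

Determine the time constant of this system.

For H(s) = 1/(s + 1/τ), the pole is at -1/τ = -0.01852, so τ = 1/0.01852 = 54 s.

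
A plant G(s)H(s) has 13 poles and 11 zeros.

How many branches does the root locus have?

Root locus has n branches where n = number of poles = 13.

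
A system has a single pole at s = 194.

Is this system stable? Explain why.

Pole at s = 194 is in the right half-plane. Unstable.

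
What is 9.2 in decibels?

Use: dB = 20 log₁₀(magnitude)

dB = 20 log₁₀(9.2) = 19.3 dB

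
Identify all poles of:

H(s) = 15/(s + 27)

Pole is where denominator = 0: s + 27 = 0, so s = -27.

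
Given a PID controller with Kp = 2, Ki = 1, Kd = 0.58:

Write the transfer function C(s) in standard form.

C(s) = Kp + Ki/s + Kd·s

Substituting values: C(s) = 2 + 1/s + 0.58s = (0.58s² + 2s + 1)/s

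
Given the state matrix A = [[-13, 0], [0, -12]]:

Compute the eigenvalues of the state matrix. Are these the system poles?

For diagonal matrix, eigenvalues are diagonal entries: λ₁ = -13, λ₂ = -12. Eigenvalues of A = system poles.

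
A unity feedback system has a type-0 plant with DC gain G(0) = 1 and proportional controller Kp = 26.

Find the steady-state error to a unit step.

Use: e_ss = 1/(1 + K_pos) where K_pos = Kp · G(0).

K_pos = Kp · G(0) = 26 × 1 = 26. e_ss = 1/(1 + 26) = 0.0370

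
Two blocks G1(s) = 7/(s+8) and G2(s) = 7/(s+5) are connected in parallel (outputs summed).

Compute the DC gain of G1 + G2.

Parallel: G_eq = G1 + G2. DC gain = G1(0) + G2(0) = 7/8 + 7/5 = 0.875 + 1.4 = 2.275.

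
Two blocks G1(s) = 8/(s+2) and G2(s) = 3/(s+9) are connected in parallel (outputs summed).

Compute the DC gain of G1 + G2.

Parallel: G_eq = G1 + G2. DC gain = G1(0) + G2(0) = 8/2 + 3/9 = 4 + 0.3333 = 4.3333.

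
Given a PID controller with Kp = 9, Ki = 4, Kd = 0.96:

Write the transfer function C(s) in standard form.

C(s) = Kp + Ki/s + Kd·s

Substituting values: C(s) = 9 + 4/s + 0.96s = (0.96s² + 9s + 4)/s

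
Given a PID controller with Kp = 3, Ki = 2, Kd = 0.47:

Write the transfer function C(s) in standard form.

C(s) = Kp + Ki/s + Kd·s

Substituting values: C(s) = 3 + 2/s + 0.47s = (0.47s² + 3s + 2)/s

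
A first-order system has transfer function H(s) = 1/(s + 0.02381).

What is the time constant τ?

For H(s) = 1/(s + 1/τ), the pole is at -1/τ = -0.02381, so τ = 1/0.02381 = 42 s.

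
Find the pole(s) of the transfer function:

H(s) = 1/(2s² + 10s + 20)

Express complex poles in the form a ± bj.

Discriminant = 10² - 4×2×20 = 100 - 160 = -60 < 0, so the poles are a complex conjugate pair s = (-10 ± j√60)/(2×2). Real part = -10/(2×2) = -10/4 = -2.5; imaginary part = ±√60/(2×2) ≈ 1.9365. Poles: s = -2.5 ± 1.9365j.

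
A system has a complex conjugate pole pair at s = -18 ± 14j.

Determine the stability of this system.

Real part of poles is -18 (< 0, left half-plane). Stable.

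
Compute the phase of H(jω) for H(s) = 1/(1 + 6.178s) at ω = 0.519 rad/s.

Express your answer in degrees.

Phase = -arctan(ωτ) = -arctan(0.519 × 6.178) = -72.7°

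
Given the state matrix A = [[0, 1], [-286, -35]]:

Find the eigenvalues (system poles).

det(A - λI) = λ² - (-35)λ + 286 = (λ - (-13))(λ - (-22)). Eigenvalues: -13, -22.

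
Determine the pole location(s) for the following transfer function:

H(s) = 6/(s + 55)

Pole is where denominator = 0: s + 55 = 0, so s = -55.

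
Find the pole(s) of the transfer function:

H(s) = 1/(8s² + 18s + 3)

Discriminant = 18² - 4×8×3 = 324 - 96 = 228 > 0, so two distinct real poles. Using quadratic formula: s = (-18 ± √228)/(2×8) = (-18 ± √228)/16, with √228 ≈ 15.0997. s₁ ≈ -0.1813, s₂ ≈ -2.0687. Poles: s₁ = -0.1813, s₂ = -2.0687.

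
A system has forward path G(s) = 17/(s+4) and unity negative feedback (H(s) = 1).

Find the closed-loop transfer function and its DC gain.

T(s) = G/(1+GH) = [17/(s+4)] / [1 + 17/(s+4)] = 17/(s+4+17) = 17/(s+21). DC gain = 17/21 = 0.8095.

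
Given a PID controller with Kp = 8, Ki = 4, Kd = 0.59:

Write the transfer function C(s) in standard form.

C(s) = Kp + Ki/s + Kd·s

Substituting values: C(s) = 8 + 4/s + 0.59s = (0.59s² + 8s + 4)/s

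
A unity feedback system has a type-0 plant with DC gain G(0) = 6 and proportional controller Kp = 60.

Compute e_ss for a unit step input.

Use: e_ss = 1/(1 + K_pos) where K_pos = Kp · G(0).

K_pos = Kp · G(0) = 60 × 6 = 360. e_ss = 1/(1 + 360) = 0.0028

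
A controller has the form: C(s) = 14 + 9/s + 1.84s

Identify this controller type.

This is a Proportional-Integral-Derivative (PID) controller.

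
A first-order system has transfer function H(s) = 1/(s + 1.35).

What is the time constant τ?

For H(s) = 1/(s + 1/τ), the pole is at -1/τ = -1.35, so τ = 1/1.35 = 0.7407 s.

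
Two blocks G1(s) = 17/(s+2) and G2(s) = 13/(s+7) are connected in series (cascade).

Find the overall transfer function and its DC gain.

Series: multiply transfer functions. G_eq = 17/(s+2) × 13/(s+7) = 221/((s+2)(s+7)). DC gain = 221/(2×7) = 15.7857.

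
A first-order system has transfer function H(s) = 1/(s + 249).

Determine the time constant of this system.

For H(s) = 1/(s + 1/τ), the pole is at -1/τ = -249, so τ = 1/249 = 0.0040 s.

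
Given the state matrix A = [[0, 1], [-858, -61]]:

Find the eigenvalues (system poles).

det(A - λI) = λ² - (-61)λ + 858 = (λ - (-39))(λ - (-22)). Eigenvalues: -39, -22.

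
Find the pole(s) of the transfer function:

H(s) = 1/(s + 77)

Pole is where denominator = 0: s + 77 = 0, so s = -77.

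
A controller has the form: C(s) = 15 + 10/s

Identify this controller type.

This is a Proportional-Integral (PI) controller.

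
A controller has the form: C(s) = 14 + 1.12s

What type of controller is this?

This is a Proportional-Derivative (PD) controller.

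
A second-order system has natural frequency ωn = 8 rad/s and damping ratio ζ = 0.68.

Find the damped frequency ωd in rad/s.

ωd = ωn√(1 - ζ²) = 8√(1 - 0.68²) = 5.87 rad/s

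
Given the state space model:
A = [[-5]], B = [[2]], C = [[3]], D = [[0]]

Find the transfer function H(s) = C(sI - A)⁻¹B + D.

(sI - A)⁻¹ = 1/(s + 5). H(s) = 3 × 2/(s + 5) + 0 = 6/(s + 5).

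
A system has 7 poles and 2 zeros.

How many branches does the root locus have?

Root locus has n branches where n = number of poles = 7.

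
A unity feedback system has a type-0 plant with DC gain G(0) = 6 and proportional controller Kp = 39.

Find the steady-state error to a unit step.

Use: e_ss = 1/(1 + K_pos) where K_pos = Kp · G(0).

K_pos = Kp · G(0) = 39 × 6 = 234. e_ss = 1/(1 + 234) = 0.0043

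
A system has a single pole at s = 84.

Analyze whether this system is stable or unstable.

Pole at s = 84 is in the right half-plane. Unstable.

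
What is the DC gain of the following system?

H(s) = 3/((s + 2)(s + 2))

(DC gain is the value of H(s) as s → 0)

DC gain = H(0) = 3/(2 × 2) = 3/4 = 0.75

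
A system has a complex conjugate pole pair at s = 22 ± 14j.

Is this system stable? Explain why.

Real part of poles is 22 (> 0, right half-plane). Unstable.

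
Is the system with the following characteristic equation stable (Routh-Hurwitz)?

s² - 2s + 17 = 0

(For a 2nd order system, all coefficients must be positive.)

Coefficients: 1, -2, 17. b=-2 not positive, so system is unstable.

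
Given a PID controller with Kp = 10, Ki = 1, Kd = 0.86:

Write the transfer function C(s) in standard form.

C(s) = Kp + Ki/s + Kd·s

Substituting values: C(s) = 10 + 1/s + 0.86s = (0.86s² + 10s + 1)/s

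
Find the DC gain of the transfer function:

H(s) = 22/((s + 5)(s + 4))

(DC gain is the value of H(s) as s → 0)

DC gain = H(0) = 22/(5 × 4) = 22/20 = 1.1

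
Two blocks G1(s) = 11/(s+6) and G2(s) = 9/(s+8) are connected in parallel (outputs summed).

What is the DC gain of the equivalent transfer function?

Parallel: G_eq = G1 + G2. DC gain = G1(0) + G2(0) = 11/6 + 9/8 = 1.8333 + 1.125 = 2.9583.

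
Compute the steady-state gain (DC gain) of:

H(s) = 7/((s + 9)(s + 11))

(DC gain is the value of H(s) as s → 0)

DC gain = H(0) = 7/(9 × 11) = 7/99 = 0.0707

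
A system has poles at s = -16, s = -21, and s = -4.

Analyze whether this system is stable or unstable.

All poles are in the left half-plane. System is stable.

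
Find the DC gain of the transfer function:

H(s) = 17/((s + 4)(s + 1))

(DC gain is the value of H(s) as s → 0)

DC gain = H(0) = 17/(4 × 1) = 17/4 = 4.25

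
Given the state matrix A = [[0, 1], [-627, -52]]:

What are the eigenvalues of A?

det(A - λI) = λ² - (-52)λ + 627 = (λ - (-19))(λ - (-33)). Eigenvalues: -19, -33.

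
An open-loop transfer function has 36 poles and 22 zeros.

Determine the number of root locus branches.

Root locus has n branches where n = number of poles = 36.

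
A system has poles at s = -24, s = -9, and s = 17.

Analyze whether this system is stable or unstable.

Pole(s) at s = 17 are not in the left half-plane. System is unstable.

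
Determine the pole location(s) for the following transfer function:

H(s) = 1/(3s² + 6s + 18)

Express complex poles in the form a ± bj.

Discriminant = 6² - 4×3×18 = 36 - 216 = -180 < 0, so the poles are a complex conjugate pair s = (-6 ± j√180)/(2×3). Real part = -6/(2×3) = -6/6 = -1; imaginary part = ±√180/(2×3) ≈ 2.2361. Poles: s = -1 ± 2.2361j.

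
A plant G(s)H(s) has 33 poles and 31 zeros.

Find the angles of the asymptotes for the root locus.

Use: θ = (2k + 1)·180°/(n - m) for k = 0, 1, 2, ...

n - m = 33 - 31 = 2. Angles: θk = (2k + 1)·180°/2 = 90°, 270°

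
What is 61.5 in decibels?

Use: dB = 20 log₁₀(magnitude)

dB = 20 log₁₀(61.5) = 35.8 dB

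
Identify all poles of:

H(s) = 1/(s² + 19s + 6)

Discriminant = 19² - 4×1×6 = 361 - 24 = 337 > 0, so two distinct real poles. Using quadratic formula: s = (-19 ± √337)/(2×1) = (-19 ± √337)/2, with √337 ≈ 18.3576. s₁ ≈ -0.3212, s₂ ≈ -18.6788. Poles: s₁ = -0.3212, s₂ = -18.6788.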